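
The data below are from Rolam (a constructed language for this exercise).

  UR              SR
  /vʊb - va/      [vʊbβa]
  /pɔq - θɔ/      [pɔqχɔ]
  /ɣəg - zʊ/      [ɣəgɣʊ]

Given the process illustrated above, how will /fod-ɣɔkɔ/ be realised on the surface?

The data show progressive place assimilation: /v/ → [β] after /b/; /θ/ → [χ] after /q/; /z/ → [ɣ] after /g/. In each pair only place changes, matching the preceding consonant, while manner and voice stay constant.
The rule targets /ɣ/ (voiced velar fricative), which sits after the trigger /d/ (alveolar).
The voiced alveolar fricative is [z], so /ɣ/ → [z].

[fodzɔkɔ]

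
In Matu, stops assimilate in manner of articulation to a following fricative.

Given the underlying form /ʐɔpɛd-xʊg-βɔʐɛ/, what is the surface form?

/d/ is a voiced alveolar stop. The following trigger /x/ is a fricative, so /d/ must become a fricative as well.
A voiced alveolar fricative is [z], so the surface segment is [z].
At the second juncture, /g/ likewise becomes [ɣ] adjacent to /β/.

[ʐɔpɛzxʊɣβɔʐɛ]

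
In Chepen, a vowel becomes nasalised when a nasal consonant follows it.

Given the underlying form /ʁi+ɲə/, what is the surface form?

[ʁĩɲə]

/i/ sits next to the nasal /ɲ/ and is therefore nasalised to [ĩ].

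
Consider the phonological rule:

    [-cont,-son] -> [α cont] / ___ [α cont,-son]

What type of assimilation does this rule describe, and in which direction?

The shared variable α links the value of [cont] on the target to that of the neighbouring obstruent. [cont] distinguishes stops from fricatives — a manner-of-articulation feature — so this is manner assimilation.
Since the environment is written after the underscore, the trigger follows the target; the direction is regressive.

regressive manner assimilation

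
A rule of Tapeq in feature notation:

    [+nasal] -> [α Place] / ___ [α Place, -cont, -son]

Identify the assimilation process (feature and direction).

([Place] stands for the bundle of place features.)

regressive place assimilation

The shared variable α links the value of the place features (abbreviated [Place]) on the target to the same value on the neighbouring segment, so place is the feature that assimilates.
Since the environment is written after the underscore, the trigger follows the target; the direction is regressive.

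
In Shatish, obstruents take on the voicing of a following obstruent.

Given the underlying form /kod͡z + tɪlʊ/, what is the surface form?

The rule targets /d͡z/ (voiced alveolar affricate), which sits before the trigger /t/ (voiceless).
Changing only its voicing to voiceless gives [t͡s] — the voiceless alveolar affricate.

[kot͡stɪlʊ]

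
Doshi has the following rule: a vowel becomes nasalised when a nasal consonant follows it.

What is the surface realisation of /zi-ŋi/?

[zĩŋi]

The vowel /i/ is adjacent to the following nasal /ŋ/, so it acquires [+nasal] and surfaces as [ĩ].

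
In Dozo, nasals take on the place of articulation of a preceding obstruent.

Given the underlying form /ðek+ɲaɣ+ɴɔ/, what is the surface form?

/ɲ/ is a voiced palatal nasal. The preceding trigger /k/ is velar, so /ɲ/ must become velar as well.
Changing only its place to velar gives [ŋ] — the voiced velar nasal.
The same rule applies at the second boundary: /ɴ/ → [ŋ] next to /ɣ/.

[ðekŋaɣŋɔ]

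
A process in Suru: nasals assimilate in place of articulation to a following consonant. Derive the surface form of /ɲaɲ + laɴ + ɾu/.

The rule targets /ɲ/ (voiced palatal nasal), which sits before the trigger /l/ (alveolar).
A voiced alveolar nasal is [n], so the surface segment is [n].
At the second juncture, /ɴ/ likewise becomes [n] adjacent to /ɾ/.

[ɲanlanɾu]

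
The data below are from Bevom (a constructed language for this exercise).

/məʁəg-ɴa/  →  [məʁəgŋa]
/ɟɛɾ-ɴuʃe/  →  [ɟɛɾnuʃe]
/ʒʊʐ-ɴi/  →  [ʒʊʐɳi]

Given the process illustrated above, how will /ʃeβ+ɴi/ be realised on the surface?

[ʃeβmi]

The data show progressive place assimilation: /ɴ/ → [ŋ] after /g/; /ɴ/ → [n] after /ɾ/; /ɴ/ → [ɳ] after /ʐ/. In each pair only place changes, matching the preceding consonant, while manner and voice stay constant.
/ɴ/ is a voiced uvular nasal. The preceding trigger /β/ is bilabial, so /ɴ/ must become bilabial as well.
A voiced bilabial nasal is [m], so the surface segment is [m].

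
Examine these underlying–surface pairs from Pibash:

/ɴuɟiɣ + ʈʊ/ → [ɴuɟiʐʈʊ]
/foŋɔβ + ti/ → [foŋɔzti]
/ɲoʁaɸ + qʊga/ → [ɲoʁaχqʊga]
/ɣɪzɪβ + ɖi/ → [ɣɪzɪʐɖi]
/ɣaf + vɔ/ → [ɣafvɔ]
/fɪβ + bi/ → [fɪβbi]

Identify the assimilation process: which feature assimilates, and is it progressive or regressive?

regressive place assimilation

The segment that alternates is /ɣ/, which surfaces as [ʐ] when adjacent to /ʈ/.
/ɣ/ is velar while /ʈ/ is retroflex; the output [ʐ] is retroflex, matching the trigger — so the feature that spreads is place.
Manner and voice are unchanged, so the assimilation is partial, not total.
The same holds elsewhere in the data: /β/ → [z] before /t/ (bilabial → alveolar, matching alveolar); /ɸ/ → [χ] before /q/ (bilabial → uvular, matching uvular); /β/ → [ʐ] before /ɖ/ (bilabial → retroflex, matching retroflex) — only place changes, and always toward the following segment.
Nothing changes in [ɣafvɔ], [fɪβbi]: there the adjacent consonants already agree in place (/f/ and /v/ are both labiodental; /β/ and /b/ are both bilabial), so these forms are consistent with the same rule.
Since the segment that changes precedes the conditioning segment, the assimilation is regressive.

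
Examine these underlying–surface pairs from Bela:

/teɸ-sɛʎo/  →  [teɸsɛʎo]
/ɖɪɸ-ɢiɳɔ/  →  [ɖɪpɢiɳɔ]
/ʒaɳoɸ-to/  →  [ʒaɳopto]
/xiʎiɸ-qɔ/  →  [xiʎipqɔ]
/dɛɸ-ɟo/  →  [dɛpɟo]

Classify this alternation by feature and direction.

regressive manner assimilation

Underlying /ɸ/ is realised as [p] next to /ɢ/; /ɢ/ itself does not change.
The change fricative → stop matches the manner of the following /ɢ/, identifying this as manner assimilation.
Place and voice are unchanged, so the assimilation is partial, not total.
Checking the remaining alternations: /ɸ/ → [p] before /t/ (fricative → stop, matching a stop); /ɸ/ → [p] before /q/ (fricative → stop, matching a stop); /ɸ/ → [p] before /ɟ/ (fricative → stop, matching a stop) — only manner changes, and always toward the following segment.
Nothing changes in [teɸsɛʎo]: there the adjacent consonants already agree in manner (/ɸ/ and /s/ are both fricatives), so this form is consistent with the same rule.
Since the segment that changes precedes the conditioning segment, the assimilation is regressive.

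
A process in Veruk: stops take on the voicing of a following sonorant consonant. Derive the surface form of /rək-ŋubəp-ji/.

[rəgŋubəbji]

/k/ is a voiceless velar stop. The following trigger /ŋ/ is voiced, so /k/ must become voiced as well.
Changing only its voicing to voiced gives [g] — the voiced velar stop.
At the second juncture, /p/ likewise becomes [b] adjacent to /j/.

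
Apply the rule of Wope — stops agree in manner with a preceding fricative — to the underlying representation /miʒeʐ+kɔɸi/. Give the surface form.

The rule targets /k/ (voiceless velar stop), which sits after the trigger /ʐ/ (fricative).
Changing only its manner to fricative gives [x] — the voiceless velar fricative.

[miʒeʐxɔɸi]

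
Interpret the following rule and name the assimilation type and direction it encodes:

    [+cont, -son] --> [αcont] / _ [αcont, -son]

regressive manner assimilation

The rule copies [cont] (continuancy) from the environment onto the target fricatives; since [±cont] encodes the stop/fricative manner contrast, the assimilating dimension is manner.
The conditioning segment sits to the right of the focus bar, meaning the trigger follows the segment that changes — regressive assimilation.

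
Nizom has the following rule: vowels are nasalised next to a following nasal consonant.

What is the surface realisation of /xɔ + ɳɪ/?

[xɔ̃ɳɪ]

/ɔ/ sits next to the nasal /ɳ/ and is therefore nasalised to [ɔ̃].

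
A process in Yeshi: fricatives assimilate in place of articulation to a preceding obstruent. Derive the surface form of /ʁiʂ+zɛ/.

The rule targets /z/ (voiced alveolar fricative), which sits after the trigger /ʂ/ (retroflex).
The voiced retroflex fricative is [ʐ], so /z/ → [ʐ].

[ʁiʂʐɛ]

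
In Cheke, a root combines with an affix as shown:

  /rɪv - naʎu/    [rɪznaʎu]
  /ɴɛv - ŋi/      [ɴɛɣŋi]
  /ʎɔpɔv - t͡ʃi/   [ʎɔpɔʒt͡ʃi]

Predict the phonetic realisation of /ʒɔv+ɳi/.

[ʒɔʐɳi]

The data show regressive place assimilation: /v/ → [z] before /n/; /v/ → [ɣ] before /ŋ/; /v/ → [ʒ] before /t͡ʃ/. In each pair only place changes, matching the following consonant, while manner and voice stay constant.
The rule targets /v/ (voiced labiodental fricative), which sits before the trigger /ɳ/ (retroflex).
A voiced retroflex fricative is [ʐ], so the surface segment is [ʐ].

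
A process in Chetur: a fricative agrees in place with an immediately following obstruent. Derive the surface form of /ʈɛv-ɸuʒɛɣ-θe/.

The rule targets /v/ (voiced labiodental fricative), which sits before the trigger /ɸ/ (bilabial).
A voiced bilabial fricative is [β], so the surface segment is [β].
The same rule applies at the second boundary: /ɣ/ → [ð] next to /θ/.

[ʈɛβɸuʒɛðθe]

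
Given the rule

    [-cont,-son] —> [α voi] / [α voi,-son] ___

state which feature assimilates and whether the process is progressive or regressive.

The rule copies [voi] from the environment onto the target, so the assimilating feature is voicing.
Since the environment is written before the underscore, the trigger precedes the target; the direction is progressive.

progressive voicing assimilation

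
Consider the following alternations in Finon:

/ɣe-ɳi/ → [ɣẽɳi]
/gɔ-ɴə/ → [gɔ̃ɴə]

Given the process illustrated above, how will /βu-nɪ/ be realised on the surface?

[βũnɪ]

The data show regressive nasality assimilation (vowel nasalisation): /e/ → [ẽ] before /ɳ/; /ɔ/ → [ɔ̃] before /ɴ/ — a vowel is nasalised by an immediately following nasal consonant.
/u/ sits next to the nasal /n/ and is therefore nasalised to [ũ].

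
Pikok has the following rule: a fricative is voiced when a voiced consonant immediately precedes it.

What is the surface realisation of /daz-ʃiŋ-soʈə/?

[dazʒiŋzoʈə]

The rule targets /ʃ/ (voiceless postalveolar fricative), which sits after the trigger /z/ (voiced).
A voiced postalveolar fricative is [ʒ], so the surface segment is [ʒ].
At the second juncture, /s/ likewise becomes [z] adjacent to /ŋ/.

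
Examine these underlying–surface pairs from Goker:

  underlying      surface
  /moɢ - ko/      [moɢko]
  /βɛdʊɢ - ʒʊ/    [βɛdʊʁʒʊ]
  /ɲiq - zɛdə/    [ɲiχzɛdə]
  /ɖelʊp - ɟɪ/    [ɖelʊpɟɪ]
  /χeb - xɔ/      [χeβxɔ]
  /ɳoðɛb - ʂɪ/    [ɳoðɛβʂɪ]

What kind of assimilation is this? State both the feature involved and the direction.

Underlying /ɢ/ is realised as [ʁ] next to /ʒ/; /ʒ/ itself does not change.
/ɢ/ is a stop while /ʒ/ is a fricative; the output [ʁ] is a fricative, matching the trigger — so the feature that spreads is manner.
Place and voice are unchanged, so the assimilation is partial, not total.
The same holds elsewhere in the data: /q/ → [χ] before /z/ (stop → fricative, matching a fricative); /b/ → [β] before /x/ (stop → fricative, matching a fricative); /b/ → [β] before /ʂ/ (stop → fricative, matching a fricative) — only manner changes, and always toward the following segment.
Nothing changes in [moɢko], [ɖelʊpɟɪ]: there the adjacent consonants already agree in manner (/ɢ/ and /k/ are both stops; /p/ and /ɟ/ are both stops), so these forms are consistent with the same rule.
Since the segment that changes precedes the conditioning segment, the assimilation is regressive.

regressive manner assimilation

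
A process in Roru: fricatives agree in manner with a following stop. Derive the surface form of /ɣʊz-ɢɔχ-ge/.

[ɣʊdɢɔqge]

The rule targets /z/ (voiced alveolar fricative), which sits before the trigger /ɢ/ (stop).
A voiced alveolar stop is [d], so the surface segment is [d].
The same rule applies at the second boundary: /χ/ → [q] next to /g/.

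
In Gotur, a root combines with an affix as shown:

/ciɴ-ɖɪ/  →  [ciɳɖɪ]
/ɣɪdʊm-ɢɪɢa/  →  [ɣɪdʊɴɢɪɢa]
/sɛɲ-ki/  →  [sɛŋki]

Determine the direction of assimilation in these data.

Comparing underlying and surface forms, /ɴ/ → [ɳ] is the alternation; the neighbouring /ɖ/ is constant.
/ɴ/ is uvular while /ɖ/ is retroflex; the output [ɳ] is retroflex, matching the trigger — so the feature that spreads is place.
Checking the remaining alternations: /m/ → [ɴ] before /ɢ/ (bilabial → uvular, matching uvular); /ɲ/ → [ŋ] before /k/ (palatal → velar, matching velar) — only place changes, and always toward the following segment.
The trigger is the following segment, so the direction is regressive (anticipatory).

regressive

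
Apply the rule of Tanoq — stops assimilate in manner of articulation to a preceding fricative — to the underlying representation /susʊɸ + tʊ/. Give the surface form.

[susʊɸsʊ]

/t/ is a voiceless alveolar stop. The preceding trigger /ɸ/ is a fricative, so /t/ must become a fricative as well.
The voiceless alveolar fricative is [s], so /t/ → [s].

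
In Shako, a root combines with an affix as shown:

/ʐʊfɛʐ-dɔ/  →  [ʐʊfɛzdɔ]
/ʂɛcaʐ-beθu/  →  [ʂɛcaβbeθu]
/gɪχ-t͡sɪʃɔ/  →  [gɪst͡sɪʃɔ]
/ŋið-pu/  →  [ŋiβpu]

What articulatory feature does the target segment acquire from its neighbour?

place

The segment that alternates is /ʐ/, which surfaces as [z] when adjacent to /d/.
The change retroflex → alveolar matches the place of the following /d/, identifying this as place assimilation.
Checking the remaining alternations: /ʐ/ → [β] before /b/ (retroflex → bilabial, matching bilabial); /χ/ → [s] before /t͡s/ (uvular → alveolar, matching alveolar); /ð/ → [β] before /p/ (dental → bilabial, matching bilabial) — only place changes, and always toward the following segment.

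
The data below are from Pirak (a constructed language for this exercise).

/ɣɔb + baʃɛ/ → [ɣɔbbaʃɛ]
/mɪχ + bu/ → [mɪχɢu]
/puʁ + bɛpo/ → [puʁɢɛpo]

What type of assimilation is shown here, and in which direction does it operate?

progressive place assimilation

The segment that alternates is /b/, which surfaces as [ɢ] when adjacent to /χ/.
/b/ is bilabial while /χ/ is uvular; the output [ɢ] is uvular, matching the trigger — so the feature that spreads is place.
Manner and voice are unchanged, so the assimilation is partial, not total.
Checking the remaining alternation: /b/ → [ɢ] after /ʁ/ (bilabial → uvular, matching uvular) — only place changes, and always toward the preceding segment.
Nothing changes in [ɣɔbbaʃɛ]: there the adjacent consonants already agree in place (/b/ and /b/ are both bilabial), so this form is consistent with the same rule.
Since the segment that changes follows the conditioning segment, the assimilation is progressive.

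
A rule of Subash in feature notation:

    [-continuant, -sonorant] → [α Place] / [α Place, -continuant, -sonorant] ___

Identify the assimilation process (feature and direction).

The rule copies the place features (abbreviated [Place]) from the environment onto the target, so the assimilating feature is place.
Since the environment is written before the underscore, the trigger precedes the target; the direction is progressive.

progressive place assimilation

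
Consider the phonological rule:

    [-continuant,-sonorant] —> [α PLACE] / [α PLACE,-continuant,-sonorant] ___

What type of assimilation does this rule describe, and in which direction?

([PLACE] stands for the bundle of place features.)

progressive place assimilation

The shared variable α links the value of the place features (abbreviated [PLACE]) on the target to the same value on the neighbouring segment, so place is the feature that assimilates.
Since the environment is written before the underscore, the trigger precedes the target; the direction is progressive.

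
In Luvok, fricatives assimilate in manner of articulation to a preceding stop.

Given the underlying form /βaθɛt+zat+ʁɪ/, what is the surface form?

[βaθɛtdatɢɪ]

/z/ is a voiced alveolar fricative. The preceding trigger /t/ is a stop, so /z/ must become a stop as well.
A voiced alveolar stop is [d], so the surface segment is [d].
The same rule applies at the second boundary: /ʁ/ → [ɢ] next to /t/.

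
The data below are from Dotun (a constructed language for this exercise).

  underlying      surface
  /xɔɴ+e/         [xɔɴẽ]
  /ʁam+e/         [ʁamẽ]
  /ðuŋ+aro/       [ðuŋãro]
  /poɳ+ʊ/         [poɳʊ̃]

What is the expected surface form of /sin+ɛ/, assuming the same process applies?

The data show progressive nasality assimilation (vowel nasalisation): /e/ → [ẽ] after /ɴ/; /e/ → [ẽ] after /m/; /a/ → [ã] after /ŋ/; /ʊ/ → [ʊ̃] after /ɳ/ — a vowel is nasalised by an immediately preceding nasal consonant.
/ɛ/ sits next to the nasal /n/ and is therefore nasalised to [ɛ̃].

[sinɛ̃]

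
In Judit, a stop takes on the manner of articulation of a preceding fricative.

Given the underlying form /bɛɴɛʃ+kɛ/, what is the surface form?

The rule targets /k/ (voiceless velar stop), which sits after the trigger /ʃ/ (fricative).
Changing only its manner to fricative gives [x] — the voiceless velar fricative.

[bɛɴɛʃxɛ]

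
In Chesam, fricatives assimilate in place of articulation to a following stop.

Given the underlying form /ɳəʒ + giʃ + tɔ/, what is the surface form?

[ɳəɣgistɔ]

The rule targets /ʒ/ (voiced postalveolar fricative), which sits before the trigger /g/ (velar).
Changing only its place to velar gives [ɣ] — the voiced velar fricative.
The same rule applies at the second boundary: /ʃ/ → [s] next to /t/.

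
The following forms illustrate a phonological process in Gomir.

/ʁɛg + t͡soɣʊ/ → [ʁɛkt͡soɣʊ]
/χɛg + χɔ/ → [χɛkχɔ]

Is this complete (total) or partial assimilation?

Comparing underlying and surface forms, /g/ → [k] is the alternation; the neighbouring /t͡s/ is constant.
/g/ is voiced while /t͡s/ is voiceless; the output [k] is voiceless, matching the trigger — so the feature that spreads is voicing.
Place and manner are unchanged, so the assimilation is partial, not total.
The same holds elsewhere in the data: /g/ → [k] before /χ/ (voiced → voiceless, matching voiceless) — only voicing changes, and always toward the following segment.

partial assimilation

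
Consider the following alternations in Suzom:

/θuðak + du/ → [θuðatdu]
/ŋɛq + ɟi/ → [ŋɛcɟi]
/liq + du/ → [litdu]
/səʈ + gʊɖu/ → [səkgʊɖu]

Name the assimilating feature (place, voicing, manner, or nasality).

place

The segment that alternates is /k/, which surfaces as [t] when adjacent to /d/.
The change velar → alveolar matches the place of the following /d/, identifying this as place assimilation.
The same holds elsewhere in the data: /q/ → [c] before /ɟ/ (uvular → palatal, matching palatal); /q/ → [t] before /d/ (uvular → alveolar, matching alveolar); /ʈ/ → [k] before /g/ (retroflex → velar, matching velar) — only place changes, and always toward the following segment.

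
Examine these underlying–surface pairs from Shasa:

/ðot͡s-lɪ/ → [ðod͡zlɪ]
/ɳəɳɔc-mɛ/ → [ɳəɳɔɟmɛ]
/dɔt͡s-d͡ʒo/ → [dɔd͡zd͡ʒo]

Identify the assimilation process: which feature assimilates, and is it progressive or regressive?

regressive voicing assimilation

Underlying /t͡s/ is realised as [d͡z] next to /l/; /l/ itself does not change.
/t͡s/ is voiceless while /l/ is voiced; the output [d͡z] is voiced, matching the trigger — so the feature that spreads is voicing.
Place and manner are unchanged, so the assimilation is partial, not total.
Checking the remaining alternations: /c/ → [ɟ] before /m/ (voiceless → voiced, matching voiced); /t͡s/ → [d͡z] before /d͡ʒ/ (voiceless → voiced, matching voiced) — only voicing changes, and always toward the following segment.
Since the segment that changes precedes the conditioning segment, the assimilation is regressive.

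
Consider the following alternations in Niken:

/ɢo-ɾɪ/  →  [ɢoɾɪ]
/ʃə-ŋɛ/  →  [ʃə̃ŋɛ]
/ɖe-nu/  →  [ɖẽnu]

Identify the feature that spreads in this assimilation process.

nasality

The vowel /ə/ surfaces as nasalised [ə̃] next to the following nasal /ŋ/ — it has acquired the [+nasal] feature of its neighbour.
The other form shows the same pattern: /e/ → [ẽ] before /n/ — each time a vowel is nasalised next to a following nasal.
No change occurs in [ɢoɾɪ] because the vowel at the boundary is adjacent to an oral consonant, not a nasal (/o/ next to /ɾ/).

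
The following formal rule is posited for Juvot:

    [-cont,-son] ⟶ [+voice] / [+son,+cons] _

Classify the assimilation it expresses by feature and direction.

progressive voicing assimilation

The structural change is [+voice], and the conditioning segment [+son,+cons] (a sonorant consonant) is itself voiced, so the target comes to share the voicing of its neighbour — voicing assimilation.
The conditioning segment sits to the left of the focus bar, meaning the trigger precedes the segment that changes — progressive assimilation.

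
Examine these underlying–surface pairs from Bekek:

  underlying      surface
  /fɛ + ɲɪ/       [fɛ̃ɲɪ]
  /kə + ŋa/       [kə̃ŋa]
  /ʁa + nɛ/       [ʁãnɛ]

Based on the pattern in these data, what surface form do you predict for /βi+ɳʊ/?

The data show regressive nasality assimilation (vowel nasalisation): /ɛ/ → [ɛ̃] before /ɲ/; /ə/ → [ə̃] before /ŋ/; /a/ → [ã] before /n/ — a vowel is nasalised by an immediately following nasal consonant.
The vowel /i/ is adjacent to the following nasal /ɳ/, so it acquires [+nasal] and surfaces as [ĩ].

[βĩɳʊ]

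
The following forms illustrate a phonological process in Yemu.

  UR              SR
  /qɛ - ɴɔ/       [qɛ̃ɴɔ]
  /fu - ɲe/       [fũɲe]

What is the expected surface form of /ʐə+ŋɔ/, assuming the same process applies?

[ʐə̃ŋɔ]

The data show regressive nasality assimilation (vowel nasalisation): /ɛ/ → [ɛ̃] before /ɴ/; /u/ → [ũ] before /ɲ/ — a vowel is nasalised by an immediately following nasal consonant.
The vowel /ə/ is adjacent to the following nasal /ŋ/, so it acquires [+nasal] and surfaces as [ə̃].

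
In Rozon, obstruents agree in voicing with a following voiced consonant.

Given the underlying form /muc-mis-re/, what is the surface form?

The rule targets /c/ (voiceless palatal stop), which sits before the trigger /m/ (voiced).
The voiced palatal stop is [ɟ], so /c/ → [ɟ].
The same rule applies at the second boundary: /s/ → [z] next to /r/.

[muɟmizre]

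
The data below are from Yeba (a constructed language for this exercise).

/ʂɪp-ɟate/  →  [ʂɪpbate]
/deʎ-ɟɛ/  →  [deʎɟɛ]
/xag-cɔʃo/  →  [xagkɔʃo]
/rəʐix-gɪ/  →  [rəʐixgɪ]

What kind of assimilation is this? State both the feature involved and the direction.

progressive place assimilation

The segment that alternates is /ɟ/, which surfaces as [b] when adjacent to /p/.
/ɟ/ is palatal while /p/ is bilabial; the output [b] is bilabial, matching the trigger — so the feature that spreads is place.
Manner and voice are unchanged, so the assimilation is partial, not total.
The same holds elsewhere in the data: /c/ → [k] after /g/ (palatal → velar, matching velar) — only place changes, and always toward the preceding segment.
Nothing changes in [deʎɟɛ], [rəʐixgɪ]: there the adjacent consonants already agree in place (/ɟ/ and /ʎ/ are both palatal; /g/ and /x/ are both velar), so these forms are consistent with the same rule.
Since the segment that changes follows the conditioning segment, the assimilation is progressive.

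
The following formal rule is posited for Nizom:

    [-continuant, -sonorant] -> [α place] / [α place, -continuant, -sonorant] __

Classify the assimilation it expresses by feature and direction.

The shared variable α links the value of the place features (abbreviated [place]) on the target to the same value on the neighbouring segment, so place is the feature that assimilates.
Since the environment is written before the underscore, the trigger precedes the target; the direction is progressive.

progressive place assimilation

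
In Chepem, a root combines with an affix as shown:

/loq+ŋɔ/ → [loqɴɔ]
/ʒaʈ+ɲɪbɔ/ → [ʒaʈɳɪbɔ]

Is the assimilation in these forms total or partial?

partial assimilation

The segment that alternates is /ŋ/, which surfaces as [ɴ] when adjacent to /q/.
The change velar → uvular matches the place of the preceding /q/, identifying this as place assimilation.
Manner and voice are unchanged, so the assimilation is partial, not total.
Checking the remaining alternation: /ɲ/ → [ɳ] after /ʈ/ (palatal → retroflex, matching retroflex) — only place changes, and always toward the preceding segment.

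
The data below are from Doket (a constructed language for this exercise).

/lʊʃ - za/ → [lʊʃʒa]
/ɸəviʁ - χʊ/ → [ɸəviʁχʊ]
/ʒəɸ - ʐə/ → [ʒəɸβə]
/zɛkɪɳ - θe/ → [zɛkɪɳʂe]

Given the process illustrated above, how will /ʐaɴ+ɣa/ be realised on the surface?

[ʐaɴʁa]

The data show progressive place assimilation: /z/ → [ʒ] after /ʃ/; /ʐ/ → [β] after /ɸ/; /θ/ → [ʂ] after /ɳ/. In each pair only place changes, matching the preceding consonant, while manner and voice stay constant.
No alternation appears in [ɸəviʁχʊ]: there the adjacent consonants already agree in place (/χ/ and /ʁ/ are both uvular), so this form is consistent with the same rule.
/ɣ/ is a voiced velar fricative. The preceding trigger /ɴ/ is uvular, so /ɣ/ must become uvular as well.
The voiced uvular fricative is [ʁ], so /ɣ/ → [ʁ].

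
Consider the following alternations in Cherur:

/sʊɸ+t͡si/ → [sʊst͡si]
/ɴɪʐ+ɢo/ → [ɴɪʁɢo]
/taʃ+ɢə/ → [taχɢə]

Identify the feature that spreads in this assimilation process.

place

Comparing underlying and surface forms, /ɸ/ → [s] is the alternation; the neighbouring /t͡s/ is constant.
The change bilabial → alveolar matches the place of the following /t͡s/, identifying this as place assimilation.
The other alternating forms pattern the same way: /ʐ/ → [ʁ] before /ɢ/ (retroflex → uvular, matching uvular); /ʃ/ → [χ] before /ɢ/ (postalveolar → uvular, matching uvular) — only place changes, and always toward the following segment.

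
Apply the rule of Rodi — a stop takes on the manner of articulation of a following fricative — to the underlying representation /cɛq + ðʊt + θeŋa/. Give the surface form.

[cɛχðʊsθeŋa]

The rule targets /q/ (voiceless uvular stop), which sits before the trigger /ð/ (fricative).
The voiceless uvular fricative is [χ], so /q/ → [χ].
At the second juncture, /t/ likewise becomes [s] adjacent to /θ/.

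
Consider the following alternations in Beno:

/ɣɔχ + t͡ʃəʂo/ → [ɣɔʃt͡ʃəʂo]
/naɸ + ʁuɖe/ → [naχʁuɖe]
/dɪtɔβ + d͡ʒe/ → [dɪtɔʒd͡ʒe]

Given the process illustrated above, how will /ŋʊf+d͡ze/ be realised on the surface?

[ŋʊsd͡ze]

The data show regressive place assimilation: /χ/ → [ʃ] before /t͡ʃ/; /ɸ/ → [χ] before /ʁ/; /β/ → [ʒ] before /d͡ʒ/. In each pair only place changes, matching the following consonant, while manner and voice stay constant.
/f/ is a voiceless labiodental fricative. The following trigger /d͡z/ is alveolar, so /f/ must become alveolar as well.
The voiceless alveolar fricative is [s], so /f/ → [s].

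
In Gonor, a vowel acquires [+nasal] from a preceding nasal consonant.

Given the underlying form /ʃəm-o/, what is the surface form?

/o/ sits next to the nasal /m/ and is therefore nasalised to [õ].

[ʃəmõ]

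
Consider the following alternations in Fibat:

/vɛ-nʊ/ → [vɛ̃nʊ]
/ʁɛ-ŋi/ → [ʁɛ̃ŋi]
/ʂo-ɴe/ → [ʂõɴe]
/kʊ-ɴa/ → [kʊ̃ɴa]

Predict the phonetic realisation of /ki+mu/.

[kĩmu]

The data show regressive nasality assimilation (vowel nasalisation): /ɛ/ → [ɛ̃] before /n/; /ɛ/ → [ɛ̃] before /ŋ/; /o/ → [õ] before /ɴ/; /ʊ/ → [ʊ̃] before /ɴ/ — a vowel is nasalised by an immediately following nasal consonant.
/i/ sits next to the nasal /m/ and is therefore nasalised to [ĩ].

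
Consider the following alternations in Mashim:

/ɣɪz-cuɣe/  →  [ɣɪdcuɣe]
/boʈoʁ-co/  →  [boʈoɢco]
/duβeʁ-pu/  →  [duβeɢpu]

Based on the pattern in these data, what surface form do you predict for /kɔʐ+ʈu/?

The data show regressive manner assimilation: /z/ → [d] before /c/; /ʁ/ → [ɢ] before /c/; /ʁ/ → [ɢ] before /p/. In each pair only manner changes, matching the following consonant, while place and voice stay constant.
The rule targets /ʐ/ (voiced retroflex fricative), which sits before the trigger /ʈ/ (stop).
Changing only its manner to stop gives [ɖ] — the voiced retroflex stop.

[kɔɖʈu]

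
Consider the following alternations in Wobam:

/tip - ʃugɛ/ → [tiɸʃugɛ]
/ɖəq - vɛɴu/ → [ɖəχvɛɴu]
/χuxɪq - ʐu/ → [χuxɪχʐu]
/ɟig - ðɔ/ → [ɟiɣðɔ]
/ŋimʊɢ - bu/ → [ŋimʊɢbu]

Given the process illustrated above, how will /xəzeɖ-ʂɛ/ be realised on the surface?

The data show regressive manner assimilation: /p/ → [ɸ] before /ʃ/; /q/ → [χ] before /v/; /q/ → [χ] before /ʐ/; /g/ → [ɣ] before /ð/. In each pair only manner changes, matching the following consonant, while place and voice stay constant.
No alternation appears in [ŋimʊɢbu]: there the adjacent consonants already agree in manner (/ɢ/ and /b/ are both stops), so this form is consistent with the same rule.
The rule targets /ɖ/ (voiced retroflex stop), which sits before the trigger /ʂ/ (fricative).
Changing only its manner to fricative gives [ʐ] — the voiced retroflex fricative.

[xəzeʐʂɛ]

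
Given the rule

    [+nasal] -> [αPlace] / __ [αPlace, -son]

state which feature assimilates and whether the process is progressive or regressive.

The rule copies the place features (abbreviated [Place]) from the environment onto the target, so the assimilating feature is place.
Since the environment is written after the underscore, the trigger follows the target; the direction is regressive.

regressive place assimilation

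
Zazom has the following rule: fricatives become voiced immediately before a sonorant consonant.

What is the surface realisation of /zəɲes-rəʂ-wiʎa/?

[zəɲezrəʐwiʎa]

The rule targets /s/ (voiceless alveolar fricative), which sits before the trigger /r/ (voiced).
Changing only its voicing to voiced gives [z] — the voiced alveolar fricative.
The same rule applies at the second boundary: /ʂ/ → [ʐ] next to /w/.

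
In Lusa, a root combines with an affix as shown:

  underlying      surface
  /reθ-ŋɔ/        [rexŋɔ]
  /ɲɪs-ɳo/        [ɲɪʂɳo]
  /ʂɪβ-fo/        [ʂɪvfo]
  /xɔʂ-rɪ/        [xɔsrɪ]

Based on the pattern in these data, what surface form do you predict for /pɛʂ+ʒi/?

[pɛʃʒi]

The data show regressive place assimilation: /θ/ → [x] before /ŋ/; /s/ → [ʂ] before /ɳ/; /β/ → [v] before /f/; /ʂ/ → [s] before /r/. In each pair only place changes, matching the following consonant, while manner and voice stay constant.
/ʂ/ is a voiceless retroflex fricative. The following trigger /ʒ/ is postalveolar, so /ʂ/ must become postalveolar as well.
Changing only its place to postalveolar gives [ʃ] — the voiceless postalveolar fricative.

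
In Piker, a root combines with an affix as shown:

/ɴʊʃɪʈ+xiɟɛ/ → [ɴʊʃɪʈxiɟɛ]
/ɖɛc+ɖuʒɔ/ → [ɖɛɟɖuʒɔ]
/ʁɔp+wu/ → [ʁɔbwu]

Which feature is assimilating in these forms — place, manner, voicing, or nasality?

Underlying /c/ is realised as [ɟ] next to /ɖ/; /ɖ/ itself does not change.
The change voiceless → voiced matches the voicing of the following /ɖ/, identifying this as voicing assimilation.
The other alternating form patterns the same way: /p/ → [b] before /w/ (voiceless → voiced, matching voiced) — only voicing changes, and always toward the following segment.
No alternation appears in [ɴʊʃɪʈxiɟɛ]: there the adjacent consonants already agree in voicing (/ʈ/ and /x/ are both voiceless), so this form is consistent with the same rule.

voicing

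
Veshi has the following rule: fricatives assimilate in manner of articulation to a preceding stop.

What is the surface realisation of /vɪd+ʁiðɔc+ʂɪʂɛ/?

[vɪdɢiðɔcʈɪʂɛ]

/ʁ/ is a voiced uvular fricative. The preceding trigger /d/ is a stop, so /ʁ/ must become a stop as well.
A voiced uvular stop is [ɢ], so the surface segment is [ɢ].
The same rule applies at the second boundary: /ʂ/ → [ʈ] next to /c/.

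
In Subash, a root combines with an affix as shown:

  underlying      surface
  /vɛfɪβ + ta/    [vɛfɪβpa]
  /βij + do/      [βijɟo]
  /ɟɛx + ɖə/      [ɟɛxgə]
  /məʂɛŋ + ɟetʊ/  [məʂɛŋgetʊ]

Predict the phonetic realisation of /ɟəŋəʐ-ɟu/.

[ɟəŋəʐɖu]

The data show progressive place assimilation: /t/ → [p] after /β/; /d/ → [ɟ] after /j/; /ɖ/ → [g] after /x/; /ɟ/ → [g] after /ŋ/. In each pair only place changes, matching the preceding consonant, while manner and voice stay constant.
The rule targets /ɟ/ (voiced palatal stop), which sits after the trigger /ʐ/ (retroflex).
The voiced retroflex stop is [ɖ], so /ɟ/ → [ɖ].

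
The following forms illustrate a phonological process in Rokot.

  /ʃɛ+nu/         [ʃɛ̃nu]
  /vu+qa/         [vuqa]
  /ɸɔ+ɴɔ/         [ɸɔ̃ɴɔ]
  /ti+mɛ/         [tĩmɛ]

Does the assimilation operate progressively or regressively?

The vowel /ɛ/ surfaces as nasalised [ɛ̃] next to the following nasal /n/ — it has acquired the [+nasal] feature of its neighbour.
The other forms show the same pattern: /ɔ/ → [ɔ̃] before /ɴ/; /i/ → [ĩ] before /m/ — each time a vowel is nasalised next to a following nasal.
No change occurs in [vuqa] because the vowel at the boundary is adjacent to an oral consonant, not a nasal (/u/ next to /q/).
Because the conditioning nasal is to the right of the vowel that changes, the process is regressive (anticipatory).

regressive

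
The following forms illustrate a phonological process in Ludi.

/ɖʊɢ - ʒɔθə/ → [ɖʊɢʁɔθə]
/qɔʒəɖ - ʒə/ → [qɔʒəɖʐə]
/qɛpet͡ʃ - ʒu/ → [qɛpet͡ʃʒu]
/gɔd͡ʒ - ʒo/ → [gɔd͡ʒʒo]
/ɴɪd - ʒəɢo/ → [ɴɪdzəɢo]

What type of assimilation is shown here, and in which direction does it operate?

progressive place assimilation

Underlying /ʒ/ is realised as [ʁ] next to /ɢ/; /ɢ/ itself does not change.
The change postalveolar → uvular matches the place of the preceding /ɢ/, identifying this as place assimilation.
Manner and voice are unchanged, so the assimilation is partial, not total.
Checking the remaining alternations: /ʒ/ → [ʐ] after /ɖ/ (postalveolar → retroflex, matching retroflex); /ʒ/ → [z] after /d/ (postalveolar → alveolar, matching alveolar) — only place changes, and always toward the preceding segment.
No alternation appears in [qɛpet͡ʃʒu], [gɔd͡ʒʒo]: there the adjacent consonants already agree in place (/ʒ/ and /t͡ʃ/ are both postalveolar; /ʒ/ and /d͡ʒ/ are both postalveolar), so these forms are consistent with the same rule.
The trigger is the preceding segment, so the direction is progressive (perseverative).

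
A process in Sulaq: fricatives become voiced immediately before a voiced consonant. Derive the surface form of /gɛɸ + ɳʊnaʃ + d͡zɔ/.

[gɛβɳʊnaʒd͡zɔ]

/ɸ/ is a voiceless bilabial fricative. The following trigger /ɳ/ is voiced, so /ɸ/ must become voiced as well.
A voiced bilabial fricative is [β], so the surface segment is [β].
At the second juncture, /ʃ/ likewise becomes [ʒ] adjacent to /d͡z/.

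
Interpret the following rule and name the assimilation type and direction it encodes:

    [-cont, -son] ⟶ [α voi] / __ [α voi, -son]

regressive voicing assimilation

The rule copies [voi] from the environment onto the target, so the assimilating feature is voicing.
Since the environment is written after the underscore, the trigger follows the target; the direction is regressive.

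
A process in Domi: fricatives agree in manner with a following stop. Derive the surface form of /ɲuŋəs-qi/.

The rule targets /s/ (voiceless alveolar fricative), which sits before the trigger /q/ (stop).
A voiceless alveolar stop is [t], so the surface segment is [t].

[ɲuŋətqi]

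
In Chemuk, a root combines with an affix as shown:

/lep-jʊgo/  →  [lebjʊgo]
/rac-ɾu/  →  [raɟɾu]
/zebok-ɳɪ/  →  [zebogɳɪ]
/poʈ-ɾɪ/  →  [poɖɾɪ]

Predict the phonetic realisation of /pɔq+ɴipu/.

The data show regressive voicing assimilation: /p/ → [b] before /j/; /c/ → [ɟ] before /ɾ/; /k/ → [g] before /ɳ/; /ʈ/ → [ɖ] before /ɾ/. In each pair only voicing changes, matching the following consonant, while place and manner stay constant.
The rule targets /q/ (voiceless uvular stop), which sits before the trigger /ɴ/ (voiced).
Changing only its voicing to voiced gives [ɢ] — the voiced uvular stop.

[pɔɢɴipu]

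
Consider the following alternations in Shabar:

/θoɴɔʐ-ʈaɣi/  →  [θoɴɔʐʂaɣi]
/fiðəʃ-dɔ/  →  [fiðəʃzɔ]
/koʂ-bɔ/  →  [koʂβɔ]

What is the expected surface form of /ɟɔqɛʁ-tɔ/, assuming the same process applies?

[ɟɔqɛʁsɔ]

The data show progressive manner assimilation: /ʈ/ → [ʂ] after /ʐ/; /d/ → [z] after /ʃ/; /b/ → [β] after /ʂ/. In each pair only manner changes, matching the preceding consonant, while place and voice stay constant.
The rule targets /t/ (voiceless alveolar stop), which sits after the trigger /ʁ/ (fricative).
A voiceless alveolar fricative is [s], so the surface segment is [s].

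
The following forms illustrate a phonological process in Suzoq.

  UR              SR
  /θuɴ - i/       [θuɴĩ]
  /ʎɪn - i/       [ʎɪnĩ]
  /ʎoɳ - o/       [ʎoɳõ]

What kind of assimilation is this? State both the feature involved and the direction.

progressive nasality assimilation (vowel nasalisation)

The vowel /i/ surfaces as nasalised [ĩ] next to the preceding nasal /ɴ/ — it has acquired the [+nasal] feature of its neighbour.
The other forms show the same pattern: /i/ → [ĩ] after /n/; /o/ → [õ] after /ɳ/ — each time a vowel is nasalised next to a preceding nasal.
Because the conditioning nasal is to the left of the vowel that changes, the process is progressive (perseverative).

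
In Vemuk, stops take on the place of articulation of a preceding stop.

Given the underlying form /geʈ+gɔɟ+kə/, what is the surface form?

/g/ is a voiced velar stop. The preceding trigger /ʈ/ is retroflex, so /g/ must become retroflex as well.
Changing only its place to retroflex gives [ɖ] — the voiced retroflex stop.
At the second juncture, /k/ likewise becomes [c] adjacent to /ɟ/.

[geʈɖɔɟcə]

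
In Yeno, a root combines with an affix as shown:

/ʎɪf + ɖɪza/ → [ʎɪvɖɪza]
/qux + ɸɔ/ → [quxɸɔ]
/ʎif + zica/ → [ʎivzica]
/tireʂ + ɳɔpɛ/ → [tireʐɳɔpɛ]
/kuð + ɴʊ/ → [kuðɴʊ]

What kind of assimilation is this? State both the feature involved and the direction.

Underlying /f/ is realised as [v] next to /ɖ/; /ɖ/ itself does not change.
The change voiceless → voiced matches the voicing of the following /ɖ/, identifying this as voicing assimilation.
Place and manner are unchanged, so the assimilation is partial, not total.
The same holds elsewhere in the data: /f/ → [v] before /z/ (voiceless → voiced, matching voiced); /ʂ/ → [ʐ] before /ɳ/ (voiceless → voiced, matching voiced) — only voicing changes, and always toward the following segment.
Nothing changes in [quxɸɔ], [kuðɴʊ]: there the adjacent consonants already agree in voicing (/x/ and /ɸ/ are both voiceless; /ð/ and /ɴ/ are both voiced), so these forms are consistent with the same rule.
Since the segment that changes precedes the conditioning segment, the assimilation is regressive.

regressive voicing assimilation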